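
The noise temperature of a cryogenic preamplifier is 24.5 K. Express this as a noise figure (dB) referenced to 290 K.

0.352 dB

F = 1 + T_e/T₀ = 1 + 24.5/290 = 1.08448
NF = 10 log₁₀(1.08448) = 0.352 dB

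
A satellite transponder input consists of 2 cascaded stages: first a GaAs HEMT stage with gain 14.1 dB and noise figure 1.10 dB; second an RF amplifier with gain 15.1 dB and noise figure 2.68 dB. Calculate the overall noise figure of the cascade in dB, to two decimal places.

Convert to linear (a loss of L dB is a gain of −L dB): F_i = 10^(NF_i/10), G_i = 10^(G_i,dB/10)
  Stage 1: F_1 = 10^(1.10/10) = 1.288, G_1 = 10^(14.1/10) = 25.70
  Stage 2: F_2 = 10^(2.68/10) = 1.854, G_2 = 10^(15.1/10) = 32.36
Friis cascade:
  F = 1.288 + (1.854 − 1)/25.70 = 1.321
NF = 10 log₁₀(1.321) = 1.21 dB

1.21 dB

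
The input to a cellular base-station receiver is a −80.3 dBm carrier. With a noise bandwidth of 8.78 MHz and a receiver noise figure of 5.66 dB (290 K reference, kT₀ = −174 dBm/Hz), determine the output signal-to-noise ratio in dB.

18.6 dB

Noise floor: N = −174 + 10 log₁₀(B) + NF
10 log₁₀(8.78×10⁶) = 69.43 dB
N = −174 + 69.43 + 5.66 = −98.91 dBm
SNR = P_sig − N = −80.3 − (−98.91) = 18.61 dB → 18.6 dB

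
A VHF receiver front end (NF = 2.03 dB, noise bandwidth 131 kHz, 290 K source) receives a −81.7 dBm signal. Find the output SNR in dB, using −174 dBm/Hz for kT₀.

39.1 dB

Noise floor: N = −174 + 10 log₁₀(B) + NF
10 log₁₀(1.31×10⁵) = 51.17 dB
N = −174 + 51.17 + 2.03 = −120.80 dBm
SNR = P_sig − N = −81.7 − (−120.80) = 39.10 dB → 39.1 dB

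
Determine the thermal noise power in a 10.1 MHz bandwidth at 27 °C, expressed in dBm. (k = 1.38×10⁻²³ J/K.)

T = 27 °C + 273.15 = 300.15 K
P_n = kTB = 1.38×10⁻²³ × 300.15 × 1.01×10⁷ = 4.18×10⁻¹⁴ W
In dBm: 10 log₁₀(4.18×10⁻¹⁴ / 10⁻³) = −103.8 dBm

−103.8 dBm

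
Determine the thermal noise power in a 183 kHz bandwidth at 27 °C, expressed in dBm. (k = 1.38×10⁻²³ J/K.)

T = 27 °C + 273.15 = 300.15 K
P_n = kTB = 1.38×10⁻²³ × 300.15 × 1.83×10⁵ = 7.58×10⁻¹⁶ W
In dBm: 10 log₁₀(7.58×10⁻¹⁶ / 10⁻³) = −121.2 dBm

−121.2 dBm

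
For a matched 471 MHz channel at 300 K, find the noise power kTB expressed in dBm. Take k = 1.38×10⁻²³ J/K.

−87.1 dBm

P_n = kTB = 1.38×10⁻²³ × 300 × 4.71×10⁸ = 1.95×10⁻¹² W
In dBm: 10 log₁₀(1.95×10⁻¹² / 10⁻³) = −87.1 dBm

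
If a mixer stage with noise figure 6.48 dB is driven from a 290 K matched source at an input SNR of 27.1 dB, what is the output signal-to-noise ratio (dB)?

By definition F = SNR_in/SNR_out, so in dB: SNR_out = SNR_in − NF
SNR_out = 27.1 − 6.48 = 20.62 dB

20.62 dB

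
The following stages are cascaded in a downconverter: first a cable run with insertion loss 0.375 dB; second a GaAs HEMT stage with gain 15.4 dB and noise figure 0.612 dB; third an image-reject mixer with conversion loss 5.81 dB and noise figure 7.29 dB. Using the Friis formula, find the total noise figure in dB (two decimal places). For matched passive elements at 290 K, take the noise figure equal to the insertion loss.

Convert to linear (a loss of L dB is a gain of −L dB): F_i = 10^(NF_i/10), G_i = 10^(G_i,dB/10)
  Stage 1: F_1 = 10^(0.375/10) = 1.090, G_1 = 10^(−0.375/10) = 0.9173
  Stage 2: F_2 = 10^(0.612/10) = 1.151, G_2 = 10^(15.4/10) = 34.67
  Stage 3: F_3 = 10^(7.29/10) = 5.358, G_3 = 10^(−5.81/10) = 0.2624
Friis cascade:
  F = 1.090 + (1.151 − 1)/0.9173 + (5.358 − 1)/31.81 = 1.392
NF = 10 log₁₀(1.392) = 1.44 dB

1.44 dB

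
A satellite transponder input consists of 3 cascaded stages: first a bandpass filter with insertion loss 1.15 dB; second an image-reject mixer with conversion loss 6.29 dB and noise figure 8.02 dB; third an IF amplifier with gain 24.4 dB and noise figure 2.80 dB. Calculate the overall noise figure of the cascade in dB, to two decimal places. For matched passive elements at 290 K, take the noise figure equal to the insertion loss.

11.23 dB

Convert to linear (a loss of L dB is a gain of −L dB): F_i = 10^(NF_i/10), G_i = 10^(G_i,dB/10)
  Stage 1: F_1 = 10^(1.15/10) = 1.303, G_1 = 10^(−1.15/10) = 0.7674
  Stage 2: F_2 = 10^(8.02/10) = 6.339, G_2 = 10^(−6.29/10) = 0.2350
  Stage 3: F_3 = 10^(2.80/10) = 1.905, G_3 = 10^(24.4/10) = 275.4
Friis cascade:
  F = 1.303 + (6.339 − 1)/0.7674 + (1.905 − 1)/0.1803 = 13.28
NF = 10 log₁₀(13.28) = 11.23 dB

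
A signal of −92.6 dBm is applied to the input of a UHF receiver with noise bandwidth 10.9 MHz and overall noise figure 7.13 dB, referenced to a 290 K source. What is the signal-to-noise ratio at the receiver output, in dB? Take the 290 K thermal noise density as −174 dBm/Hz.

Noise floor: N = −174 + 10 log₁₀(B) + NF
10 log₁₀(1.09×10⁷) = 70.37 dB
N = −174 + 70.37 + 7.13 = −96.50 dBm
SNR = P_sig − N = −92.6 − (−96.50) = 3.90 dB → 3.9 dB

3.9 dB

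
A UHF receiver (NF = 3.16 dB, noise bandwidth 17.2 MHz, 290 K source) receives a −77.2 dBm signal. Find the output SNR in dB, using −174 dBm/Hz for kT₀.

Noise floor: N = −174 + 10 log₁₀(B) + NF
10 log₁₀(1.72×10⁷) = 72.36 dB
N = −174 + 72.36 + 3.16 = −98.48 dBm
SNR = P_sig − N = −77.2 − (−98.48) = 21.28 dB → 21.3 dB

21.3 dB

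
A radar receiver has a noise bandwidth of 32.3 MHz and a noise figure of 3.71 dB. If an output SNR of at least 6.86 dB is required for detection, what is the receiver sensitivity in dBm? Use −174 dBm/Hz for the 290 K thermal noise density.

−88.3 dBm

Sensitivity = −174 + 10 log₁₀(B) + NF + SNR_min
= −174 + 75.09 + 3.71 + 6.86
= −88.34 dBm → −88.3 dBm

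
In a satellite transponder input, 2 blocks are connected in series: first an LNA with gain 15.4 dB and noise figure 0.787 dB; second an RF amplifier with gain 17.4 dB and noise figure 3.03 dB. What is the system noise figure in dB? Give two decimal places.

Convert to linear (a loss of L dB is a gain of −L dB): F_i = 10^(NF_i/10), G_i = 10^(G_i,dB/10)
  Stage 1: F_1 = 10^(0.787/10) = 1.199, G_1 = 10^(15.4/10) = 34.67
  Stage 2: F_2 = 10^(3.03/10) = 2.009, G_2 = 10^(17.4/10) = 54.95
Friis cascade:
  F = 1.199 + (2.009 − 1)/34.67 = 1.228
NF = 10 log₁₀(1.228) = 0.89 dB

0.89 dB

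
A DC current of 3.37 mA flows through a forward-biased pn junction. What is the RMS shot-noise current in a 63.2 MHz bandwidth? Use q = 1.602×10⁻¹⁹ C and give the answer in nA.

261 nA

I_n = √(2qI·B)
2qI·B = 2 × 1.602×10⁻¹⁹ × 3.37×10⁻³ × 6.32×10⁷ = 6.82×10⁻¹⁴ A²
I_n = √(6.82×10⁻¹⁴) = 2.61×10⁻⁷ A = 261 nA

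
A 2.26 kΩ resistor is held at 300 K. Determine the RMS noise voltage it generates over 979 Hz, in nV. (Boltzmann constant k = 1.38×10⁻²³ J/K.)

V_n = √(4kTRB)
4kTRB = 4 × 1.38×10⁻²³ × 300 × 2.26×10³ × 9.79×10² = 3.66×10⁻¹⁴ V²
V_n = √(3.66×10⁻¹⁴) = 1.91×10⁻⁷ V = 191 nV

191 nV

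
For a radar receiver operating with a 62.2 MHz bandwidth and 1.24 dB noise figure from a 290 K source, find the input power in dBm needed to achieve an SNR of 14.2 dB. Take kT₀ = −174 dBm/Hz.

Sensitivity = −174 + 10 log₁₀(B) + NF + SNR_min
= −174 + 77.94 + 1.24 + 14.2
= −80.62 dBm → −80.6 dBm

−80.6 dBm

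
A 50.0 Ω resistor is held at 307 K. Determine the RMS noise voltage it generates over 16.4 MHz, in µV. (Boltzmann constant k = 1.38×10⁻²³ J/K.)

3.73 µV

V_n = √(4kTRB)
4kTRB = 4 × 1.38×10⁻²³ × 307 × 5.00×10¹ × 1.64×10⁷ = 1.39×10⁻¹¹ V²
V_n = √(1.39×10⁻¹¹) = 3.73×10⁻⁶ V = 3.73 µV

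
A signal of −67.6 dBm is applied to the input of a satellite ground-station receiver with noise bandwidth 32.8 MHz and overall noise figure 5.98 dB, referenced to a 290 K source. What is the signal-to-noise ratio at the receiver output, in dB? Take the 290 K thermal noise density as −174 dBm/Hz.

Noise floor: N = −174 + 10 log₁₀(B) + NF
10 log₁₀(3.28×10⁷) = 75.16 dB
N = −174 + 75.16 + 5.98 = −92.86 dBm
SNR = P_sig − N = −67.6 − (−92.86) = 25.26 dB → 25.3 dB

25.3 dB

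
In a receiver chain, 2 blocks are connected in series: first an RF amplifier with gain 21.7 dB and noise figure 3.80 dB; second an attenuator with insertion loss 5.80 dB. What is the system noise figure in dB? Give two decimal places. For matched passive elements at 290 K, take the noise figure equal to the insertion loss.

3.83 dB

Convert to linear (a loss of L dB is a gain of −L dB): F_i = 10^(NF_i/10), G_i = 10^(G_i,dB/10)
  Stage 1: F_1 = 10^(3.80/10) = 2.399, G_1 = 10^(21.7/10) = 147.9
  Stage 2: F_2 = 10^(5.80/10) = 3.802, G_2 = 10^(−5.80/10) = 0.2630
Friis cascade:
  F = 2.399 + (3.802 − 1)/147.9 = 2.418
NF = 10 log₁₀(2.418) = 3.83 dB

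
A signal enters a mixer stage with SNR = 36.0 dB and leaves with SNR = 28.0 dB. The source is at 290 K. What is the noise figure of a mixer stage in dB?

NF (dB) = SNR_in(dB) − SNR_out(dB) when the source is at T₀
NF = 36.0 − 28.0 = 8.0 dB

8.0 dB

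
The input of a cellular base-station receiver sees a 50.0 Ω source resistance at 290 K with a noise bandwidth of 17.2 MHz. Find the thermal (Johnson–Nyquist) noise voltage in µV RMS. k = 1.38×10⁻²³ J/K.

3.71 µV

V_n = √(4kTRB)
4kTRB = 4 × 1.38×10⁻²³ × 290 × 5.00×10¹ × 1.72×10⁷ = 1.38×10⁻¹¹ V²
V_n = √(1.38×10⁻¹¹) = 3.71×10⁻⁶ V = 3.71 µV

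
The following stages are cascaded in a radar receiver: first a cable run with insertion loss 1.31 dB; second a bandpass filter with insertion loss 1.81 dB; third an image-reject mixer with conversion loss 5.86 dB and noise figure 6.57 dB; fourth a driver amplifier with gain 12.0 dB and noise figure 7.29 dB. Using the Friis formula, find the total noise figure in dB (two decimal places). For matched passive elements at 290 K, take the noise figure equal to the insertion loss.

Convert to linear (a loss of L dB is a gain of −L dB): F_i = 10^(NF_i/10), G_i = 10^(G_i,dB/10)
  Stage 1: F_1 = 10^(1.31/10) = 1.352, G_1 = 10^(−1.31/10) = 0.7396
  Stage 2: F_2 = 10^(1.81/10) = 1.517, G_2 = 10^(−1.81/10) = 0.6592
  Stage 3: F_3 = 10^(6.57/10) = 4.539, G_3 = 10^(−5.86/10) = 0.2594
  Stage 4: F_4 = 10^(7.29/10) = 5.358, G_4 = 10^(12.0/10) = 15.85
Friis cascade:
  F = 1.352 + (1.517 − 1)/0.7396 + (4.539 − 1)/0.4875 + (5.358 − 1)/0.1265 = 43.77
NF = 10 log₁₀(43.77) = 16.41 dB

16.41 dB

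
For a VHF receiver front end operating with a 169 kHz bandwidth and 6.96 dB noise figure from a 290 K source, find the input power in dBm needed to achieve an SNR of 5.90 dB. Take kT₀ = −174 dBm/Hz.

−108.9 dBm

Sensitivity = −174 + 10 log₁₀(B) + NF + SNR_min
= −174 + 52.28 + 6.96 + 5.90
= −108.86 dBm → −108.9 dBm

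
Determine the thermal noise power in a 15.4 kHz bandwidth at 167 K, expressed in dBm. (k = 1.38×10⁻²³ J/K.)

−134.5 dBm

P_n = kTB = 1.38×10⁻²³ × 167 × 1.54×10⁴ = 3.55×10⁻¹⁷ W
In dBm: 10 log₁₀(3.55×10⁻¹⁷ / 10⁻³) = −134.5 dBm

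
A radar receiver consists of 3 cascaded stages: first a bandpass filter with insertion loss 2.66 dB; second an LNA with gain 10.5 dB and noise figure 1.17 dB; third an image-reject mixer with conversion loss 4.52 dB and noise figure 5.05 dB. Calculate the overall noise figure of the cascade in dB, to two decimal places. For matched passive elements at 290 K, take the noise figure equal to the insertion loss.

Convert to linear (a loss of L dB is a gain of −L dB): F_i = 10^(NF_i/10), G_i = 10^(G_i,dB/10)
  Stage 1: F_1 = 10^(2.66/10) = 1.845, G_1 = 10^(−2.66/10) = 0.5420
  Stage 2: F_2 = 10^(1.17/10) = 1.309, G_2 = 10^(10.5/10) = 11.22
  Stage 3: F_3 = 10^(5.05/10) = 3.199, G_3 = 10^(−4.52/10) = 0.3532
Friis cascade:
  F = 1.845 + (1.309 − 1)/0.5420 + (3.199 − 1)/6.081 = 2.777
NF = 10 log₁₀(2.777) = 4.44 dB

4.44 dB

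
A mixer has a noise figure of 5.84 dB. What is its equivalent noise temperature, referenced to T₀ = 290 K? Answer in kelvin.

F = 10^(5.84/10) = 3.83707
T_e = (F − 1)·T₀ = (3.83707 − 1) × 290 = 823 K

823 K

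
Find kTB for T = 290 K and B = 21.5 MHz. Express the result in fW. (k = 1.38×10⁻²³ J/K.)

P_n = kTB = 1.38×10⁻²³ × 290 × 2.15×10⁷ = 8.60×10⁻¹⁴ W = 86.0 fW

86.0 fW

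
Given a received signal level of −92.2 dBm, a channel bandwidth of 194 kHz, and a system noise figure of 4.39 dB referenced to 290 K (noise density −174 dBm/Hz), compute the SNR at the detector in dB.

24.5 dB

Noise floor: N = −174 + 10 log₁₀(B) + NF
10 log₁₀(1.94×10⁵) = 52.88 dB
N = −174 + 52.88 + 4.39 = −116.73 dBm
SNR = P_sig − N = −92.2 − (−116.73) = 24.53 dB → 24.5 dB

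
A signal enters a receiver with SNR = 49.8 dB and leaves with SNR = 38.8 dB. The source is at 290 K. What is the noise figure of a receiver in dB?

NF (dB) = SNR_in(dB) − SNR_out(dB) when the source is at T₀
NF = 49.8 − 38.8 = 11.0 dB

11.0 dB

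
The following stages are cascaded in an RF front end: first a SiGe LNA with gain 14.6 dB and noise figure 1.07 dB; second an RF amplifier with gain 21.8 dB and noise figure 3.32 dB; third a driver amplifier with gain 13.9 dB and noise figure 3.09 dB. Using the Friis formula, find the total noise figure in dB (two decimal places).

Convert to linear (a loss of L dB is a gain of −L dB): F_i = 10^(NF_i/10), G_i = 10^(G_i,dB/10)
  Stage 1: F_1 = 10^(1.07/10) = 1.279, G_1 = 10^(14.6/10) = 28.84
  Stage 2: F_2 = 10^(3.32/10) = 2.148, G_2 = 10^(21.8/10) = 151.4
  Stage 3: F_3 = 10^(3.09/10) = 2.037, G_3 = 10^(13.9/10) = 24.55
Friis cascade:
  F = 1.279 + (2.148 − 1)/28.84 + (2.037 − 1)/4365 = 1.319
NF = 10 log₁₀(1.319) = 1.20 dB

1.20 dB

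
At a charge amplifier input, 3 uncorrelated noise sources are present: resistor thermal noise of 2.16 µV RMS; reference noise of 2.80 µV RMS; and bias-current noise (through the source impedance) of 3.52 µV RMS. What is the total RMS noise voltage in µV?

4.99 µV

Uncorrelated sources add in power (mean-square): V_tot = √(ΣV_i²)
V_tot = √[(2.16×10⁻⁶)² + (2.80×10⁻⁶)² + (3.52×10⁻⁶)²] = 4.99×10⁻⁶ V = 4.99 µV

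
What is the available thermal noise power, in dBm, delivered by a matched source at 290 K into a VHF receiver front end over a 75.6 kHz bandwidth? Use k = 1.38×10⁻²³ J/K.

P_n = kTB = 1.38×10⁻²³ × 290 × 7.56×10⁴ = 3.03×10⁻¹⁶ W
In dBm: 10 log₁₀(3.03×10⁻¹⁶ / 10⁻³) = −125.2 dBm

−125.2 dBm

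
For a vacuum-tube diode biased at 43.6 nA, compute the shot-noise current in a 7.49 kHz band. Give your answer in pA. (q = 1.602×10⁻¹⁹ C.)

I_n = √(2qI·B)
2qI·B = 2 × 1.602×10⁻¹⁹ × 4.36×10⁻⁸ × 7.49×10³ = 1.05×10⁻²² A²
I_n = √(1.05×10⁻²²) = 1.02×10⁻¹¹ A = 10.2 pA

10.2 pA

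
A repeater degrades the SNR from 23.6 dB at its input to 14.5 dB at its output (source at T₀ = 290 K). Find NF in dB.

9.1 dB

NF (dB) = SNR_in(dB) − SNR_out(dB) when the source is at T₀
NF = 23.6 − 14.5 = 9.1 dB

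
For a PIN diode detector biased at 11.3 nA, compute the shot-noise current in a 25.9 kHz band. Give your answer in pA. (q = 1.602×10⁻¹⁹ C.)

I_n = √(2qI·B)
2qI·B = 2 × 1.602×10⁻¹⁹ × 1.13×10⁻⁸ × 2.59×10⁴ = 9.38×10⁻²³ A²
I_n = √(9.38×10⁻²³) = 9.68×10⁻¹² A = 9.68 pA

9.68 pA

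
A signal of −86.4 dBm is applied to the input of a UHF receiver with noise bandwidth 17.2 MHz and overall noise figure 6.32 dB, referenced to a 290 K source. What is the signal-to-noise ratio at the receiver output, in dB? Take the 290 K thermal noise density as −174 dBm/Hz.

Noise floor: N = −174 + 10 log₁₀(B) + NF
10 log₁₀(1.72×10⁷) = 72.36 dB
N = −174 + 72.36 + 6.32 = −95.32 dBm
SNR = P_sig − N = −86.4 − (−95.32) = 8.92 dB → 8.9 dB

8.9 dB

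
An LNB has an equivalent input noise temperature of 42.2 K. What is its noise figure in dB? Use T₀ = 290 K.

0.590 dB

F = 1 + T_e/T₀ = 1 + 42.2/290 = 1.14552
NF = 10 log₁₀(1.14552) = 0.590 dB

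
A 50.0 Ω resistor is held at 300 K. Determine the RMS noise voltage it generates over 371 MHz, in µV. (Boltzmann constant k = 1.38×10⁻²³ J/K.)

17.5 µV

V_n = √(4kTRB)
4kTRB = 4 × 1.38×10⁻²³ × 300 × 5.00×10¹ × 3.71×10⁸ = 3.07×10⁻¹⁰ V²
V_n = √(3.07×10⁻¹⁰) = 1.75×10⁻⁵ V = 17.5 µV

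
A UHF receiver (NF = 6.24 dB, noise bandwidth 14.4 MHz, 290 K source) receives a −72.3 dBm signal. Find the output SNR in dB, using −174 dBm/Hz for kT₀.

23.9 dB

Noise floor: N = −174 + 10 log₁₀(B) + NF
10 log₁₀(1.44×10⁷) = 71.58 dB
N = −174 + 71.58 + 6.24 = −96.18 dBm
SNR = P_sig − N = −72.3 − (−96.18) = 23.88 dB → 23.9 dB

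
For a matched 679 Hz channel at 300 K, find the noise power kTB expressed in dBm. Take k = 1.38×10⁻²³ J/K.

−145.5 dBm

P_n = kTB = 1.38×10⁻²³ × 300 × 6.79×10² = 2.81×10⁻¹⁸ W
In dBm: 10 log₁₀(2.81×10⁻¹⁸ / 10⁻³) = −145.5 dBm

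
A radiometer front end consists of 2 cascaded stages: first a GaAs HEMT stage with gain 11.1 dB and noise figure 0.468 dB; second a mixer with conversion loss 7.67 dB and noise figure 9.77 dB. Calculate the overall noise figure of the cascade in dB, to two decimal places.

2.49 dB

Convert to linear (a loss of L dB is a gain of −L dB): F_i = 10^(NF_i/10), G_i = 10^(G_i,dB/10)
  Stage 1: F_1 = 10^(0.468/10) = 1.114, G_1 = 10^(11.1/10) = 12.88
  Stage 2: F_2 = 10^(9.77/10) = 9.484, G_2 = 10^(−7.67/10) = 0.1710
Friis cascade:
  F = 1.114 + (9.484 − 1)/12.88 = 1.772
NF = 10 log₁₀(1.772) = 2.49 dB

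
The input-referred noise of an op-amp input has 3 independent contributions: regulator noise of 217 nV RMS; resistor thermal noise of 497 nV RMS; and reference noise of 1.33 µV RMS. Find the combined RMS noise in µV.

1.44 µV

Uncorrelated sources add in power (mean-square): V_tot = √(ΣV_i²)
V_tot = √[(2.17×10⁻⁷)² + (4.97×10⁻⁷)² + (1.33×10⁻⁶)²] = 1.44×10⁻⁶ V = 1.44 µV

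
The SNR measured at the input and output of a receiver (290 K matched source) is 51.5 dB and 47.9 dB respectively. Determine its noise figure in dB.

3.6 dB

NF (dB) = SNR_in(dB) − SNR_out(dB) when the source is at T₀
NF = 51.5 − 47.9 = 3.6 dB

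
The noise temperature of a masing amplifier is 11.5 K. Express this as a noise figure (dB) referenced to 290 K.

0.169 dB

F = 1 + T_e/T₀ = 1 + 11.5/290 = 1.03966
NF = 10 log₁₀(1.03966) = 0.169 dB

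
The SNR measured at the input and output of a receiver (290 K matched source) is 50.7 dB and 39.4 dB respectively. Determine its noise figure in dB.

NF (dB) = SNR_in(dB) − SNR_out(dB) when the source is at T₀
NF = 50.7 − 39.4 = 11.3 dB

11.3 dB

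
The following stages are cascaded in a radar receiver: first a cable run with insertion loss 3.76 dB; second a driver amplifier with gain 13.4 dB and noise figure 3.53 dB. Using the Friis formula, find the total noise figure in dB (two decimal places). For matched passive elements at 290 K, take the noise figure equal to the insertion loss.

7.29 dB

Convert to linear (a loss of L dB is a gain of −L dB): F_i = 10^(NF_i/10), G_i = 10^(G_i,dB/10)
  Stage 1: F_1 = 10^(3.76/10) = 2.377, G_1 = 10^(−3.76/10) = 0.4207
  Stage 2: F_2 = 10^(3.53/10) = 2.254, G_2 = 10^(13.4/10) = 21.88
Friis cascade:
  F = 2.377 + (2.254 − 1)/0.4207 = 5.358
NF = 10 log₁₀(5.358) = 7.29 dB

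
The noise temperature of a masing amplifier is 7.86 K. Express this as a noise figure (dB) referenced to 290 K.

0.116 dB

F = 1 + T_e/T₀ = 1 + 7.86/290 = 1.0271
NF = 10 log₁₀(1.0271) = 0.116 dB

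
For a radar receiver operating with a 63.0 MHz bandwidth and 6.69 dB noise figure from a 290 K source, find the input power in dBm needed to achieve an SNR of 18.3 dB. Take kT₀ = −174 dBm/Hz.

−71.0 dBm

Sensitivity = −174 + 10 log₁₀(B) + NF + SNR_min
= −174 + 77.99 + 6.69 + 18.3
= −71.02 dBm → −71.0 dBm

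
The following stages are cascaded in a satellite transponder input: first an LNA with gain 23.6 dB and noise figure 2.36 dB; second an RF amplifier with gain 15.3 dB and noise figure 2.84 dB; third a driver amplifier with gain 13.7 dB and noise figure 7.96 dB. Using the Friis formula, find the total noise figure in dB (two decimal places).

Convert to linear (a loss of L dB is a gain of −L dB): F_i = 10^(NF_i/10), G_i = 10^(G_i,dB/10)
  Stage 1: F_1 = 10^(2.36/10) = 1.722, G_1 = 10^(23.6/10) = 229.1
  Stage 2: F_2 = 10^(2.84/10) = 1.923, G_2 = 10^(15.3/10) = 33.88
  Stage 3: F_3 = 10^(7.96/10) = 6.252, G_3 = 10^(13.7/10) = 23.44
Friis cascade:
  F = 1.722 + (1.923 − 1)/229.1 + (6.252 − 1)/7762 = 1.727
NF = 10 log₁₀(1.727) = 2.37 dB

2.37 dB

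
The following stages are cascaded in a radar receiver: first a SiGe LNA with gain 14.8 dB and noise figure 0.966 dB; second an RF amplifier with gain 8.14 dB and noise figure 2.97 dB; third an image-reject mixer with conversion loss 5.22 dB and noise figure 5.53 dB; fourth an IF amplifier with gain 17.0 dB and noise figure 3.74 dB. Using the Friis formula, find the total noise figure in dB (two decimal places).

Convert to linear (a loss of L dB is a gain of −L dB): F_i = 10^(NF_i/10), G_i = 10^(G_i,dB/10)
  Stage 1: F_1 = 10^(0.966/10) = 1.249, G_1 = 10^(14.8/10) = 30.20
  Stage 2: F_2 = 10^(2.97/10) = 1.982, G_2 = 10^(8.14/10) = 6.516
  Stage 3: F_3 = 10^(5.53/10) = 3.573, G_3 = 10^(−5.22/10) = 0.3006
  Stage 4: F_4 = 10^(3.74/10) = 2.366, G_4 = 10^(17.0/10) = 50.12
Friis cascade:
  F = 1.249 + (1.982 − 1)/30.20 + (3.573 − 1)/196.8 + (2.366 − 1)/59.16 = 1.318
NF = 10 log₁₀(1.318) = 1.20 dB

1.20 dB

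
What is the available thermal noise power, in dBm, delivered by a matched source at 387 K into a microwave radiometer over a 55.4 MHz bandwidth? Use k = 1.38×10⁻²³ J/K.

−95.3 dBm

P_n = kTB = 1.38×10⁻²³ × 387 × 5.54×10⁷ = 2.96×10⁻¹³ W
In dBm: 10 log₁₀(2.96×10⁻¹³ / 10⁻³) = −95.3 dBm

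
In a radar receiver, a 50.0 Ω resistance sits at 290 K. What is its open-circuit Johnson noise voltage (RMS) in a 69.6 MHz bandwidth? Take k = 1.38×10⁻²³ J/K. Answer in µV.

7.46 µV

V_n = √(4kTRB)
4kTRB = 4 × 1.38×10⁻²³ × 290 × 5.00×10¹ × 6.96×10⁷ = 5.57×10⁻¹¹ V²
V_n = √(5.57×10⁻¹¹) = 7.46×10⁻⁶ V = 7.46 µV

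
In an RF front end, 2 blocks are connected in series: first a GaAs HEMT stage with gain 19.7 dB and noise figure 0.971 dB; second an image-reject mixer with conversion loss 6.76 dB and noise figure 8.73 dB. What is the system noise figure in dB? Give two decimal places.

1.21 dB

Convert to linear (a loss of L dB is a gain of −L dB): F_i = 10^(NF_i/10), G_i = 10^(G_i,dB/10)
  Stage 1: F_1 = 10^(0.971/10) = 1.251, G_1 = 10^(19.7/10) = 93.33
  Stage 2: F_2 = 10^(8.73/10) = 7.464, G_2 = 10^(−6.76/10) = 0.2109
Friis cascade:
  F = 1.251 + (7.464 − 1)/93.33 = 1.320
NF = 10 log₁₀(1.320) = 1.21 dB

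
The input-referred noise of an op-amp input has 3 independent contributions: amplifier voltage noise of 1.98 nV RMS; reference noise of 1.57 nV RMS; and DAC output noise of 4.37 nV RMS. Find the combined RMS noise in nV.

5.05 nV

Uncorrelated sources add in power (mean-square): V_tot = √(ΣV_i²)
V_tot = √[(1.98×10⁻⁹)² + (1.57×10⁻⁹)² + (4.37×10⁻⁹)²] = 5.05×10⁻⁹ V = 5.05 nV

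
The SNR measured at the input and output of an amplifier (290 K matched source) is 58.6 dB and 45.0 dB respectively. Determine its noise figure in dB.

13.6 dB

NF (dB) = SNR_in(dB) − SNR_out(dB) when the source is at T₀
NF = 58.6 − 45.0 = 13.6 dB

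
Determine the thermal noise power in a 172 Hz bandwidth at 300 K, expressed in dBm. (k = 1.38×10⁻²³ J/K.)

−151.5 dBm

P_n = kTB = 1.38×10⁻²³ × 300 × 1.72×10² = 7.12×10⁻¹⁹ W
In dBm: 10 log₁₀(7.12×10⁻¹⁹ / 10⁻³) = −151.5 dBm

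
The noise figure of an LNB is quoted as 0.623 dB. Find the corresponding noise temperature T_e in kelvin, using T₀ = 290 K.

44.7 K

F = 10^(0.623/10) = 1.15425
T_e = (F − 1)·T₀ = (1.15425 − 1) × 290 = 44.7 K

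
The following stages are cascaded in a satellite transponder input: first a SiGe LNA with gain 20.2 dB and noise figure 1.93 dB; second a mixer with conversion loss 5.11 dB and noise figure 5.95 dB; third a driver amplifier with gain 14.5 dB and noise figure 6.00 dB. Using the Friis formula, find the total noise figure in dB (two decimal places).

2.25 dB

Convert to linear (a loss of L dB is a gain of −L dB): F_i = 10^(NF_i/10), G_i = 10^(G_i,dB/10)
  Stage 1: F_1 = 10^(1.93/10) = 1.560, G_1 = 10^(20.2/10) = 104.7
  Stage 2: F_2 = 10^(5.95/10) = 3.936, G_2 = 10^(−5.11/10) = 0.3083
  Stage 3: F_3 = 10^(6.00/10) = 3.981, G_3 = 10^(14.5/10) = 28.18
Friis cascade:
  F = 1.560 + (3.936 − 1)/104.7 + (3.981 − 1)/32.28 = 1.680
NF = 10 log₁₀(1.680) = 2.25 dB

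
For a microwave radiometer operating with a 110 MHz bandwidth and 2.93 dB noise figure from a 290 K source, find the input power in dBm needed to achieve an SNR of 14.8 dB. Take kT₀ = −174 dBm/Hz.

Sensitivity = −174 + 10 log₁₀(B) + NF + SNR_min
= −174 + 80.41 + 2.93 + 14.8
= −75.86 dBm → −75.9 dBm

−75.9 dBm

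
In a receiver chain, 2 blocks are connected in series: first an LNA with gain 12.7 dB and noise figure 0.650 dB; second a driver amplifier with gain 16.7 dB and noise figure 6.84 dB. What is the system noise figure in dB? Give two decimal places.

Convert to linear (a loss of L dB is a gain of −L dB): F_i = 10^(NF_i/10), G_i = 10^(G_i,dB/10)
  Stage 1: F_1 = 10^(0.650/10) = 1.161, G_1 = 10^(12.7/10) = 18.62
  Stage 2: F_2 = 10^(6.84/10) = 4.831, G_2 = 10^(16.7/10) = 46.77
Friis cascade:
  F = 1.161 + (4.831 − 1)/18.62 = 1.367
NF = 10 log₁₀(1.367) = 1.36 dB

1.36 dB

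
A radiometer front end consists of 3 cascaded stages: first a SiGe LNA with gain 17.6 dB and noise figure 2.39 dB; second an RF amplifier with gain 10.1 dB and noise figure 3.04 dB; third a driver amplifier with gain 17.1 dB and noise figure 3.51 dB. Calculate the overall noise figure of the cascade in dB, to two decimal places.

Convert to linear (a loss of L dB is a gain of −L dB): F_i = 10^(NF_i/10), G_i = 10^(G_i,dB/10)
  Stage 1: F_1 = 10^(2.39/10) = 1.734, G_1 = 10^(17.6/10) = 57.54
  Stage 2: F_2 = 10^(3.04/10) = 2.014, G_2 = 10^(10.1/10) = 10.23
  Stage 3: F_3 = 10^(3.51/10) = 2.244, G_3 = 10^(17.1/10) = 51.29
Friis cascade:
  F = 1.734 + (2.014 − 1)/57.54 + (2.244 − 1)/588.8 = 1.754
NF = 10 log₁₀(1.754) = 2.44 dB

2.44 dB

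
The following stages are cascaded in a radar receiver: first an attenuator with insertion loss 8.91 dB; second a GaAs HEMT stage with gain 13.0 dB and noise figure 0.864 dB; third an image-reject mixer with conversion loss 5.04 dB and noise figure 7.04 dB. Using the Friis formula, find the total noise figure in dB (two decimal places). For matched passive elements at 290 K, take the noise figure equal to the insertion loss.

Convert to linear (a loss of L dB is a gain of −L dB): F_i = 10^(NF_i/10), G_i = 10^(G_i,dB/10)
  Stage 1: F_1 = 10^(8.91/10) = 7.780, G_1 = 10^(−8.91/10) = 0.1285
  Stage 2: F_2 = 10^(0.864/10) = 1.220, G_2 = 10^(13.0/10) = 19.95
  Stage 3: F_3 = 10^(7.04/10) = 5.058, G_3 = 10^(−5.04/10) = 0.3133
Friis cascade:
  F = 7.780 + (1.220 − 1)/0.1285 + (5.058 − 1)/2.564 = 11.08
NF = 10 log₁₀(11.08) = 10.44 dB

10.44 dB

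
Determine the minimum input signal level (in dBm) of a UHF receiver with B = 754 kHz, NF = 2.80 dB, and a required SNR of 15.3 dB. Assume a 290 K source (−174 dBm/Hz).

−97.1 dBm

Sensitivity = −174 + 10 log₁₀(B) + NF + SNR_min
= −174 + 58.77 + 2.80 + 15.3
= −97.13 dBm → −97.1 dBm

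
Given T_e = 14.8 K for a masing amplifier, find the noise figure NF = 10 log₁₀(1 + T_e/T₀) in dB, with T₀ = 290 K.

0.216 dB

F = 1 + T_e/T₀ = 1 + 14.8/290 = 1.05103
NF = 10 log₁₀(1.05103) = 0.216 dB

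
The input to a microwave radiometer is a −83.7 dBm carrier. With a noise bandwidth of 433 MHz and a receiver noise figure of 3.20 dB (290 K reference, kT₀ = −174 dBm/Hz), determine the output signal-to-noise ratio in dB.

Noise floor: N = −174 + 10 log₁₀(B) + NF
10 log₁₀(4.33×10⁸) = 86.36 dB
N = −174 + 86.36 + 3.20 = −84.44 dBm
SNR = P_sig − N = −83.7 − (−84.44) = 0.74 dB → 0.7 dB

0.7 dB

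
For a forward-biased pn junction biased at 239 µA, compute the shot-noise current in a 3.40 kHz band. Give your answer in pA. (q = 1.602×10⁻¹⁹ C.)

510 pA

I_n = √(2qI·B)
2qI·B = 2 × 1.602×10⁻¹⁹ × 2.39×10⁻⁴ × 3.40×10³ = 2.60×10⁻¹⁹ A²
I_n = √(2.60×10⁻¹⁹) = 5.10×10⁻¹⁰ A = 510 pA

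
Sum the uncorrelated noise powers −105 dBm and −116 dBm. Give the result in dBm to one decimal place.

−104.7 dBm

Convert to linear, add, convert back:
P₁ = 3.16×10⁻¹⁴ W, P₂ = 2.51×10⁻¹⁵ W
P_tot = 3.41×10⁻¹⁴ W → 10 log₁₀(P_tot / 10⁻³) = −104.7 dBm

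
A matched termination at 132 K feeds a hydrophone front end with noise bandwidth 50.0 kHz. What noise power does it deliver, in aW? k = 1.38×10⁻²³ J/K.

P_n = kTB = 1.38×10⁻²³ × 132 × 5.00×10⁴ = 9.11×10⁻¹⁷ W = 91.1 aW

91.1 aW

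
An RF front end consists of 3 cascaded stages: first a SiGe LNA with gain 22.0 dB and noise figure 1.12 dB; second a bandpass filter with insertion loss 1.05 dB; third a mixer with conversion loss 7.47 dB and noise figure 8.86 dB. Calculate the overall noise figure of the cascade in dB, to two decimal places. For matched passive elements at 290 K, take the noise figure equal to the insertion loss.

1.30 dB

Convert to linear (a loss of L dB is a gain of −L dB): F_i = 10^(NF_i/10), G_i = 10^(G_i,dB/10)
  Stage 1: F_1 = 10^(1.12/10) = 1.294, G_1 = 10^(22.0/10) = 158.5
  Stage 2: F_2 = 10^(1.05/10) = 1.274, G_2 = 10^(−1.05/10) = 0.7852
  Stage 3: F_3 = 10^(8.86/10) = 7.691, G_3 = 10^(−7.47/10) = 0.1791
Friis cascade:
  F = 1.294 + (1.274 − 1)/158.5 + (7.691 − 1)/124.5 = 1.350
NF = 10 log₁₀(1.350) = 1.30 dB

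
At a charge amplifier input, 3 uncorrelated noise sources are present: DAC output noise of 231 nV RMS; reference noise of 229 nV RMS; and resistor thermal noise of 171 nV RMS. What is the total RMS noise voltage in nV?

Uncorrelated sources add in power (mean-square): V_tot = √(ΣV_i²)
V_tot = √[(2.31×10⁻⁷)² + (2.29×10⁻⁷)² + (1.71×10⁻⁷)²] = 3.67×10⁻⁷ V = 367 nV

367 nV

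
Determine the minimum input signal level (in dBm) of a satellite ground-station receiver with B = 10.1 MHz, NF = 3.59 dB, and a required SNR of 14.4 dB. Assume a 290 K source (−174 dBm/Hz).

Sensitivity = −174 + 10 log₁₀(B) + NF + SNR_min
= −174 + 70.04 + 3.59 + 14.4
= −85.97 dBm → −86.0 dBm

−86.0 dBm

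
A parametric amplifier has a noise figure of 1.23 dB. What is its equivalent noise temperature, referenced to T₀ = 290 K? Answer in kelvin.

F = 10^(1.23/10) = 1.32739
T_e = (F − 1)·T₀ = (1.32739 − 1) × 290 = 94.9 K

94.9 K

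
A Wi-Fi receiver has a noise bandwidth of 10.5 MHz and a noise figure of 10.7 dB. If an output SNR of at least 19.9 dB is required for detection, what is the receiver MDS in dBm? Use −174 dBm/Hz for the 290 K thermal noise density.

Sensitivity = −174 + 10 log₁₀(B) + NF + SNR_min
= −174 + 70.21 + 10.7 + 19.9
= −73.19 dBm → −73.2 dBm

−73.2 dBm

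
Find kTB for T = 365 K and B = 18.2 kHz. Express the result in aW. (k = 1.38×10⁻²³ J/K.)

91.7 aW

P_n = kTB = 1.38×10⁻²³ × 365 × 1.82×10⁴ = 9.17×10⁻¹⁷ W = 91.7 aW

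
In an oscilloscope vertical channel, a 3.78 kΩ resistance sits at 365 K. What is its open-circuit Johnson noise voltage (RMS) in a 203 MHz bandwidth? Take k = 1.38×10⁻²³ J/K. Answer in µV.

124 µV

V_n = √(4kTRB)
4kTRB = 4 × 1.38×10⁻²³ × 365 × 3.78×10³ × 2.03×10⁸ = 1.55×10⁻⁸ V²
V_n = √(1.55×10⁻⁸) = 1.24×10⁻⁴ V = 124 µV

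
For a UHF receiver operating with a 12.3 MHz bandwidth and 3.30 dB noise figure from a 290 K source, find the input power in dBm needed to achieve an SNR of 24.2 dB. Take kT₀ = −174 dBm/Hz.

−75.6 dBm

Sensitivity = −174 + 10 log₁₀(B) + NF + SNR_min
= −174 + 70.9 + 3.30 + 24.2
= −75.60 dBm → −75.6 dBm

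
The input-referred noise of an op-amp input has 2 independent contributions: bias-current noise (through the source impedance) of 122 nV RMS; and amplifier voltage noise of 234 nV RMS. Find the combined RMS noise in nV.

264 nV

Uncorrelated sources add in power (mean-square): V_tot = √(ΣV_i²)
V_tot = √[(1.22×10⁻⁷)² + (2.34×10⁻⁷)²] = 2.64×10⁻⁷ V = 264 nV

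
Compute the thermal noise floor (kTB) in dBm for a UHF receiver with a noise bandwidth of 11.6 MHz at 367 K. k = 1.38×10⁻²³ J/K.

P_n = kTB = 1.38×10⁻²³ × 367 × 1.16×10⁷ = 5.87×10⁻¹⁴ W
In dBm: 10 log₁₀(5.87×10⁻¹⁴ / 10⁻³) = −102.3 dBm

−102.3 dBm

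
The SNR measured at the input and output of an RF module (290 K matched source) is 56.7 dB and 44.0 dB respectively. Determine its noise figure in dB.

NF (dB) = SNR_in(dB) − SNR_out(dB) when the source is at T₀
NF = 56.7 − 44.0 = 12.7 dB

12.7 dB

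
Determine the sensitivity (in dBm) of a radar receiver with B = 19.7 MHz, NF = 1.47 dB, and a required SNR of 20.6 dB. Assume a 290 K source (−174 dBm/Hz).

Sensitivity = −174 + 10 log₁₀(B) + NF + SNR_min
= −174 + 72.94 + 1.47 + 20.6
= −78.99 dBm → −79.0 dBm

−79.0 dBm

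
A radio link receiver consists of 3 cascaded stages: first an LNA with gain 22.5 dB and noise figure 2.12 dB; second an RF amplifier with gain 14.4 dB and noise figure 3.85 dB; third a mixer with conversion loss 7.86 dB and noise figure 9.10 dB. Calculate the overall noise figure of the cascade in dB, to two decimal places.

Convert to linear (a loss of L dB is a gain of −L dB): F_i = 10^(NF_i/10), G_i = 10^(G_i,dB/10)
  Stage 1: F_1 = 10^(2.12/10) = 1.629, G_1 = 10^(22.5/10) = 177.8
  Stage 2: F_2 = 10^(3.85/10) = 2.427, G_2 = 10^(14.4/10) = 27.54
  Stage 3: F_3 = 10^(9.10/10) = 8.128, G_3 = 10^(−7.86/10) = 0.1637
Friis cascade:
  F = 1.629 + (2.427 − 1)/177.8 + (8.128 − 1)/4898 = 1.639
NF = 10 log₁₀(1.639) = 2.15 dB

2.15 dB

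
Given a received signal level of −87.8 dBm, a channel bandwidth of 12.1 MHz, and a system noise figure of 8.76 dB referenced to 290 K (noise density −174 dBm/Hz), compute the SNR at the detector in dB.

6.6 dB

Noise floor: N = −174 + 10 log₁₀(B) + NF
10 log₁₀(1.21×10⁷) = 70.83 dB
N = −174 + 70.83 + 8.76 = −94.41 dBm
SNR = P_sig − N = −87.8 − (−94.41) = 6.61 dB → 6.6 dB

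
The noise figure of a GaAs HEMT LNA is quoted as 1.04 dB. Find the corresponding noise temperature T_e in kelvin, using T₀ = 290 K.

F = 10^(1.04/10) = 1.27057
T_e = (F − 1)·T₀ = (1.27057 − 1) × 290 = 78.5 K

78.5 K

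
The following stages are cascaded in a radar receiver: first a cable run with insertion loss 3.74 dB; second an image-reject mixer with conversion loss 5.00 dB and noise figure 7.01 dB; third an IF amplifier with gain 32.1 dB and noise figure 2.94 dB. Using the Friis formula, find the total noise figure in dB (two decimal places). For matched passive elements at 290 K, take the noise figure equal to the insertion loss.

Convert to linear (a loss of L dB is a gain of −L dB): F_i = 10^(NF_i/10), G_i = 10^(G_i,dB/10)
  Stage 1: F_1 = 10^(3.74/10) = 2.366, G_1 = 10^(−3.74/10) = 0.4227
  Stage 2: F_2 = 10^(7.01/10) = 5.023, G_2 = 10^(−5.00/10) = 0.3162
  Stage 3: F_3 = 10^(2.94/10) = 1.968, G_3 = 10^(32.1/10) = 1622
Friis cascade:
  F = 2.366 + (5.023 − 1)/0.4227 + (1.968 − 1)/0.1337 = 19.13
NF = 10 log₁₀(19.13) = 12.82 dB

12.82 dB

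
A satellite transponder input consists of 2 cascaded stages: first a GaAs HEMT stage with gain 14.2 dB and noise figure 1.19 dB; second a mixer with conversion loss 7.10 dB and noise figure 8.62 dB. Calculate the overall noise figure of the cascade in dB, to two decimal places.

Convert to linear (a loss of L dB is a gain of −L dB): F_i = 10^(NF_i/10), G_i = 10^(G_i,dB/10)
  Stage 1: F_1 = 10^(1.19/10) = 1.315, G_1 = 10^(14.2/10) = 26.30
  Stage 2: F_2 = 10^(8.62/10) = 7.278, G_2 = 10^(−7.10/10) = 0.1950
Friis cascade:
  F = 1.315 + (7.278 − 1)/26.30 = 1.554
NF = 10 log₁₀(1.554) = 1.91 dB

1.91 dB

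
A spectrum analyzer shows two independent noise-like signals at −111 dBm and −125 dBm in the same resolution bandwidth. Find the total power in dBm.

Convert to linear, add, convert back:
P₁ = 7.94×10⁻¹⁵ W, P₂ = 3.16×10⁻¹⁶ W
P_tot = 8.26×10⁻¹⁵ W → 10 log₁₀(P_tot / 10⁻³) = −110.8 dBm

−110.8 dBm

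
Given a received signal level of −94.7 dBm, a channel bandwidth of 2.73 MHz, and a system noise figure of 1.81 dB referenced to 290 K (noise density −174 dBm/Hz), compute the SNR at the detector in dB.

Noise floor: N = −174 + 10 log₁₀(B) + NF
10 log₁₀(2.73×10⁶) = 64.36 dB
N = −174 + 64.36 + 1.81 = −107.83 dBm
SNR = P_sig − N = −94.7 − (−107.83) = 13.13 dB → 13.1 dB

13.1 dB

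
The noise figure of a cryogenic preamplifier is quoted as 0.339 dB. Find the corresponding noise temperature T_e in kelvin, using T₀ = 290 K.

23.5 K

F = 10^(0.339/10) = 1.08118
T_e = (F − 1)·T₀ = (1.08118 − 1) × 290 = 23.5 K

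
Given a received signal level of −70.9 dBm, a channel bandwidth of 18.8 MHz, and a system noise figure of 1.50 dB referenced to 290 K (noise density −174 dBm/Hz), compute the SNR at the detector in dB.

Noise floor: N = −174 + 10 log₁₀(B) + NF
10 log₁₀(1.88×10⁷) = 72.74 dB
N = −174 + 72.74 + 1.50 = −99.76 dBm
SNR = P_sig − N = −70.9 − (−99.76) = 28.86 dB → 28.9 dB

28.9 dB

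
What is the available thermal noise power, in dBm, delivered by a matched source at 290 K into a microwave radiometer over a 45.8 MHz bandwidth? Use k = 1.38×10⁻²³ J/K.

P_n = kTB = 1.38×10⁻²³ × 290 × 4.58×10⁷ = 1.83×10⁻¹³ W
In dBm: 10 log₁₀(1.83×10⁻¹³ / 10⁻³) = −97.4 dBm

−97.4 dBm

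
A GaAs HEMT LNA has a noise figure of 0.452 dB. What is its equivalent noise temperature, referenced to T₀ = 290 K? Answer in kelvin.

F = 10^(0.452/10) = 1.10969
T_e = (F − 1)·T₀ = (1.10969 − 1) × 290 = 31.8 K

31.8 K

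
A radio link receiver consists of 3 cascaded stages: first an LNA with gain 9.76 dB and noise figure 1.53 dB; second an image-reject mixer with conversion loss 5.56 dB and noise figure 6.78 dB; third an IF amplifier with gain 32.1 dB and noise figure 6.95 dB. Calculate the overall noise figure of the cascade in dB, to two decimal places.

Convert to linear (a loss of L dB is a gain of −L dB): F_i = 10^(NF_i/10), G_i = 10^(G_i,dB/10)
  Stage 1: F_1 = 10^(1.53/10) = 1.422, G_1 = 10^(9.76/10) = 9.462
  Stage 2: F_2 = 10^(6.78/10) = 4.764, G_2 = 10^(−5.56/10) = 0.2780
  Stage 3: F_3 = 10^(6.95/10) = 4.955, G_3 = 10^(32.1/10) = 1622
Friis cascade:
  F = 1.422 + (4.764 − 1)/9.462 + (4.955 − 1)/2.630 = 3.324
NF = 10 log₁₀(3.324) = 5.22 dB

5.22 dB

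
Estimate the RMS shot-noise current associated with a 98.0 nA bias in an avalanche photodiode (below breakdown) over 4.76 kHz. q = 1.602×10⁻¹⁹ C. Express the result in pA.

I_n = √(2qI·B)
2qI·B = 2 × 1.602×10⁻¹⁹ × 9.80×10⁻⁸ × 4.76×10³ = 1.49×10⁻²² A²
I_n = √(1.49×10⁻²²) = 1.22×10⁻¹¹ A = 12.2 pA

12.2 pA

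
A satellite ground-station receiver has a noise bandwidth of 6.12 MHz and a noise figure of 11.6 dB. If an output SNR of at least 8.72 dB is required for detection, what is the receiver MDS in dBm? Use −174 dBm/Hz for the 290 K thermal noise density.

Sensitivity = −174 + 10 log₁₀(B) + NF + SNR_min
= −174 + 67.87 + 11.6 + 8.72
= −85.81 dBm → −85.8 dBm

−85.8 dBm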